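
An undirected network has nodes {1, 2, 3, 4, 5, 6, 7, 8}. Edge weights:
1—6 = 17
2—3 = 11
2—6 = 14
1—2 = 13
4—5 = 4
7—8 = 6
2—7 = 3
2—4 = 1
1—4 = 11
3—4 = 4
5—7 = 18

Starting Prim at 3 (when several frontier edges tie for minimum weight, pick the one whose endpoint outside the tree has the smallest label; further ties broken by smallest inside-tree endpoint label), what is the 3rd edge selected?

2-7

Prim, starting at 3.
Step 1: frontier [3—4 4, 2—3 11] → take 3—4 (4); add 4.
Step 2: frontier [2—3 11, 2—4 1, 4—5 4, 1—4 11] → take 2—4 (1); add 2.
Step 3: frontier [2—7 3, 1—2 13, 2—6 14, 4—5 4, 1—4 11] → take 2—7 (3); add 7.
Step 4: frontier [1—2 13, 2—6 14, 4—5 4, 1—4 11, 7—8 6, 5—7 18] → take 4—5 (4); add 5.
Step 5: frontier [1—2 13, 2—6 14, 1—4 11, 7—8 6] → take 7—8 (6); add 8.
Step 6: frontier [1—2 13, 2—6 14, 1—4 11] → take 1—4 (11); add 1.
Step 7: frontier [1—6 17, 2—6 14] → take 2—6 (14); add 6.
The 3rd edge added is 2—7.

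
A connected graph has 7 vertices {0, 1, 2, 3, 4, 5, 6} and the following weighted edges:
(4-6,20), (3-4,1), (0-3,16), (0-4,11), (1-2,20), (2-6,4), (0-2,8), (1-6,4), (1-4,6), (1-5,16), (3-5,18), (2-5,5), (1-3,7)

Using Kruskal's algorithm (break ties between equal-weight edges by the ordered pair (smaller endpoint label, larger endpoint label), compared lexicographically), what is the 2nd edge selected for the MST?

1-6

Kruskal's algorithm — process edges by increasing weight (ties by edge label):
3-4 (1): add — endpoints in different components.
1-6 (4): add — endpoints in different components.
2-6 (4): add — endpoints in different components.
2-5 (5): add — endpoints in different components.
1-4 (6): add — endpoints in different components.
1-3 (7): skip — 1 and 3 already connected.
0-2 (8): add — endpoints in different components.
The 2nd edge added is 1-6.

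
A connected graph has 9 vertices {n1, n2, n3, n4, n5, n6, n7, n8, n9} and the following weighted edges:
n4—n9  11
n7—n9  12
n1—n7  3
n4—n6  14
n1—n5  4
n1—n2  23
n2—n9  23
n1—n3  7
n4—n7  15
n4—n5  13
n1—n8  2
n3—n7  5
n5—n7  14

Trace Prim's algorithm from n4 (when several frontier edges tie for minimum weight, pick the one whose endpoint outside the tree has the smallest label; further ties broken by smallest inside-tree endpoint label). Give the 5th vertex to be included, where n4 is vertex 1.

Prim, starting at n4.
Step 1: cheapest edge leaving the tree is n4—n9 (11); add n9.
Step 2: cheapest edge leaving the tree is n7—n9 (12); add n7.
Step 3: cheapest edge leaving the tree is n1—n7 (3); add n1.
Step 4: cheapest edge leaving the tree is n1—n8 (2); add n8.
Step 5: cheapest edge leaving the tree is n1—n5 (4); add n5.
Step 6: cheapest edge leaving the tree is n3—n7 (5); add n3.
Step 7: cheapest edge leaving the tree is n4—n6 (14); add n6.
Step 8: cheapest edge leaving the tree is n1—n2 (23); add n2.
Vertex order: n4, n9, n7, n1, n8, n5, n3, n6, n2. The 5th vertex is n8.

n8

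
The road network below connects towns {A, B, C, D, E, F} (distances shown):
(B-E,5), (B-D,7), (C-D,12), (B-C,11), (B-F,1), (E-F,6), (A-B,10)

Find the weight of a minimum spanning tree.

34

Kruskal's algorithm — process edges by increasing weight (ties by edge label):
B-F (1): add. Components now {A} {B,F} {C} {D} {E}
B-E (5): add. Components now {A} {B,E,F} {C} {D}
E-F (6): skip — E and F already connected.
B-D (7): add. Components now {A} {B,D,E,F} {C}
A-B (10): add. Components now {A,B,D,E,F} {C}
B-C (11): add. Components now {A,B,C,D,E,F}
MST edges: B-F, B-E, B-D, A-B, B-C; total weight 1+5+7+10+11 = 34.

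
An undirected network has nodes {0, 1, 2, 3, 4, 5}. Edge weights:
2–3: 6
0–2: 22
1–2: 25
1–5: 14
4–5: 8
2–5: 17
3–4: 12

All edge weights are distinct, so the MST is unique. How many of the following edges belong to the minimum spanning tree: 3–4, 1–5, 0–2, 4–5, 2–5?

4

Kruskal: consider edges lightest-first.
2–3 (6): add. Components now {0} {1} {2,3} {4} {5}
4–5 (8): add. Components now {0} {1} {2,3} {4,5}
3–4 (12): add. Components now {0} {1} {2,3,4,5}
1–5 (14): add. Components now {0} {1,2,3,4,5}
2–5 (17): skip — 2 and 5 already connected.
0–2 (22): add. Components now {0,1,2,3,4,5}
MST edge set: {2–3, 4–5, 3–4, 1–5, 0–2}.
Of the listed edges, {3–4, 1–5, 0–2, 4–5} are in the MST → 4.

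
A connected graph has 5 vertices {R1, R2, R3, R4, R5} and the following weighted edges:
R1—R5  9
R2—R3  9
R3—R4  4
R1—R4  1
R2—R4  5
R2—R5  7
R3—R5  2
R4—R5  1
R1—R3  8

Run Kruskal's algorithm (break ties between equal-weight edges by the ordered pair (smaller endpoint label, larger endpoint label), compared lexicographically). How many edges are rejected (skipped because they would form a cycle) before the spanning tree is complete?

1

Kruskal: consider edges lightest-first.
R1—R4 (1): add — endpoints in different components.
R4—R5 (1): add — endpoints in different components.
R3—R5 (2): add — endpoints in different components.
R3—R4 (4): skip — R3 and R4 already connected.
R2—R4 (5): add — endpoints in different components.
Edges rejected before the tree was complete: 1.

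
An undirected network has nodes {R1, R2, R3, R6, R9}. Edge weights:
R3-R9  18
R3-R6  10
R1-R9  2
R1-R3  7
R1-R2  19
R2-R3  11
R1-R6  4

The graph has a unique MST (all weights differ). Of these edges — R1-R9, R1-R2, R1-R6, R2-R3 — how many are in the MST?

3

Sort edges by weight, then run Kruskal:
R1-R9 (2): add — endpoints in different components.
R1-R6 (4): add — endpoints in different components.
R1-R3 (7): add — endpoints in different components.
R3-R6 (10): skip — R3 and R6 already connected.
R2-R3 (11): add — endpoints in different components.
MST edge set: {R1-R9, R1-R6, R1-R3, R2-R3}.
Of the listed edges, {R1-R9, R1-R6, R2-R3} are in the MST → 3.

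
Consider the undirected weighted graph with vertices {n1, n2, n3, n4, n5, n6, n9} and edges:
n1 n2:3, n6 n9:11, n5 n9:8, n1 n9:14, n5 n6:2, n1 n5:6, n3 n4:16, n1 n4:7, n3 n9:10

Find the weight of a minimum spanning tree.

Grow the tree from n3 using Prim:
Step 1: frontier [n3 n9 10, n3 n4 16] → take n3 n9 (10); add n9.
Step 2: frontier [n3 n4 16, n5 n9 8, n6 n9 11, n1 n9 14] → take n5 n9 (8); add n5.
Step 3: frontier [n3 n4 16, n5 n6 2, n1 n5 6, n6 n9 11, n1 n9 14] → take n5 n6 (2); add n6.
Step 4: frontier [n3 n4 16, n1 n5 6, n1 n9 14] → take n1 n5 (6); add n1.
Step 5: frontier [n1 n2 3, n1 n4 7, n3 n4 16] → take n1 n2 (3); add n2.
Step 6: frontier [n1 n4 7, n3 n4 16] → take n1 n4 (7); add n4.
MST edges: n3 n9, n5 n9, n5 n6, n1 n5, n1 n2, n1 n4; total weight 10+8+2+6+3+7 = 36.

36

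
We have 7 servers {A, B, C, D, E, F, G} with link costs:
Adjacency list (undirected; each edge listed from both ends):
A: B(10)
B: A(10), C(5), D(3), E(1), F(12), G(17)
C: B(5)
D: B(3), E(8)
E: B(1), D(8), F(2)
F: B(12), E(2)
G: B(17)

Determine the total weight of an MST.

38

Grow the tree from F using Prim:
Step 1: cheapest edge leaving the tree is E F (2); add E.
Step 2: cheapest edge leaving the tree is B E (1); add B.
Step 3: cheapest edge leaving the tree is B D (3); add D.
Step 4: cheapest edge leaving the tree is B C (5); add C.
Step 5: cheapest edge leaving the tree is A B (10); add A.
Step 6: cheapest edge leaving the tree is B G (17); add G.
MST edges: E F, B E, B D, B C, A B, B G; total weight 2+1+3+5+10+17 = 38.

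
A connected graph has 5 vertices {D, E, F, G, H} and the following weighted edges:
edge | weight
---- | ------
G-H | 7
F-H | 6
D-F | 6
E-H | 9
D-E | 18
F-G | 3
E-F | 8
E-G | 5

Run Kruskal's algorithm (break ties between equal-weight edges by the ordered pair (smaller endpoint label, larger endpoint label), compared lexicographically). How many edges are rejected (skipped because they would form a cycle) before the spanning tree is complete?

0

Kruskal's algorithm — process edges by increasing weight (ties by edge label):
F-G (3): add — endpoints in different components.
E-G (5): add — endpoints in different components.
D-F (6): add — endpoints in different components.
F-H (6): add — endpoints in different components.
Edges rejected before the tree was complete: 0.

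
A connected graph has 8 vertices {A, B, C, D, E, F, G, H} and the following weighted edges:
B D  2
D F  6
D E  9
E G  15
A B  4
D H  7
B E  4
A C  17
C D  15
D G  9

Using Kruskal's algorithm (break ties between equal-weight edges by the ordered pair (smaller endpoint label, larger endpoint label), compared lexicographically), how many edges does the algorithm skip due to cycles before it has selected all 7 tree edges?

Sort edges by weight, then run Kruskal:
B D (2): add — endpoints in different components.
A B (4): add — endpoints in different components.
B E (4): add — endpoints in different components.
D F (6): add — endpoints in different components.
D H (7): add — endpoints in different components.
D E (9): skip — D and E already connected.
D G (9): add — endpoints in different components.
C D (15): add — endpoints in different components.
Edges rejected before the tree was complete: 1.

1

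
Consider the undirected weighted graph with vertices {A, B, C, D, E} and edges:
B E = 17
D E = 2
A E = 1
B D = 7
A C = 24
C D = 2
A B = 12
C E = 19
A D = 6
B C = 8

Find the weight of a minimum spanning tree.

Kruskal's algorithm — process edges by increasing weight (ties by edge label):
A E (1): add. Components now {A,E} {B} {C} {D}
C D (2): add. Components now {A,E} {B} {C,D}
D E (2): add. Components now {A,C,D,E} {B}
A D (6): skip — A and D already connected.
B D (7): add. Components now {A,B,C,D,E}
MST edges: A E, C D, D E, B D; total weight 1+2+2+7 = 12.

12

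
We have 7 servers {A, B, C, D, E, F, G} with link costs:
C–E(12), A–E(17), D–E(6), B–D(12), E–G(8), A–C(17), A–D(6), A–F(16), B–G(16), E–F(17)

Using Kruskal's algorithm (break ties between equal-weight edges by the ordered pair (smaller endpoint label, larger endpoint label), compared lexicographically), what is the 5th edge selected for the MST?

C-E

Sort edges by weight, then run Kruskal:
A–D (6): add. Components now {A,D} {B} {C} {E} {F} {G}
D–E (6): add. Components now {A,D,E} {B} {C} {F} {G}
E–G (8): add. Components now {A,D,E,G} {B} {C} {F}
B–D (12): add. Components now {A,B,D,E,G} {C} {F}
C–E (12): add. Components now {A,B,C,D,E,G} {F}
A–F (16): add. Components now {A,B,C,D,E,F,G}
The 5th edge added is C–E.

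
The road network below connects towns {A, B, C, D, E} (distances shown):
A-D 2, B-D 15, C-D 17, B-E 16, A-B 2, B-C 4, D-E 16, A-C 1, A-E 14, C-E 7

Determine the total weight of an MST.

Grow the tree from D using Prim:
Step 1: cheapest edge leaving the tree is A-D (2); add A.
Step 2: cheapest edge leaving the tree is A-C (1); add C.
Step 3: cheapest edge leaving the tree is A-B (2); add B.
Step 4: cheapest edge leaving the tree is C-E (7); add E.
MST edges: A-D, A-C, A-B, C-E; total weight 2+1+2+7 = 12.

12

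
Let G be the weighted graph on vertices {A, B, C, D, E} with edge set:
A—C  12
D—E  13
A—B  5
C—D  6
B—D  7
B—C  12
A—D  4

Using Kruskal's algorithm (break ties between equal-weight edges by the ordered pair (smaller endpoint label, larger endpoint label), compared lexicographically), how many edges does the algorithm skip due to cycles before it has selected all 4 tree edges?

Sort edges by weight, then run Kruskal:
A—D (4): add — endpoints in different components.
A—B (5): add — endpoints in different components.
C—D (6): add — endpoints in different components.
B—D (7): skip — B and D already connected.
A—C (12): skip — A and C already connected.
B—C (12): skip — B and C already connected.
D—E (13): add — endpoints in different components.
Edges rejected before the tree was complete: 3.

3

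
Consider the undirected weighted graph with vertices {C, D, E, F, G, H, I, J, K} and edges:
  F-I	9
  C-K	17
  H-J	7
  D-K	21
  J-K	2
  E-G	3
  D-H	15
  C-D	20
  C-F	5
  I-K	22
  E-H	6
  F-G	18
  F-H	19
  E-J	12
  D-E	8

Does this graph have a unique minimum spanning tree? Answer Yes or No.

Kruskal's algorithm — process edges by increasing weight (ties by edge label):
J-K (2): add — endpoints in different components.
E-G (3): add — endpoints in different components.
C-F (5): add — endpoints in different components.
E-H (6): add — endpoints in different components.
H-J (7): add — endpoints in different components.
D-E (8): add — endpoints in different components.
F-I (9): add — endpoints in different components.
E-J (12): skip — E and J already connected.
D-H (15): skip — D and H already connected.
C-K (17): add — endpoints in different components.
Every non-tree edge has weight strictly greater than the heaviest edge on the tree path between its endpoints, so the MST is unique.

Yes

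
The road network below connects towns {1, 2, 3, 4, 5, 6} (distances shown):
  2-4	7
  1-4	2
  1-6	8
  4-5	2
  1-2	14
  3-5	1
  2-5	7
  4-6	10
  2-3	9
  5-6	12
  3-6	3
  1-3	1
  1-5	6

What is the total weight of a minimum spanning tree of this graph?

14

Kruskal's algorithm — process edges by increasing weight (ties by edge label):
1-3 (1): add. Components now {1,3} {2} {4} {5} {6}
3-5 (1): add. Components now {1,3,5} {2} {4} {6}
1-4 (2): add. Components now {1,3,4,5} {2} {6}
4-5 (2): skip — 4 and 5 already connected.
3-6 (3): add. Components now {1,3,4,5,6} {2}
1-5 (6): skip — 1 and 5 already connected.
2-4 (7): add. Components now {1,2,3,4,5,6}
MST edges: 1-3, 3-5, 1-4, 3-6, 2-4; total weight 1+1+2+3+7 = 14.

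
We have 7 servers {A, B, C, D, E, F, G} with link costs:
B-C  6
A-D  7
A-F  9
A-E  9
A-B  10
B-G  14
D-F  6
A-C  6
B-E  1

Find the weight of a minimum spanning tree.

40

Prim's algorithm from F:
Step 1: cheapest edge leaving the tree is D-F (6); add D.
Step 2: cheapest edge leaving the tree is A-D (7); add A.
Step 3: cheapest edge leaving the tree is A-C (6); add C.
Step 4: cheapest edge leaving the tree is B-C (6); add B.
Step 5: cheapest edge leaving the tree is B-E (1); add E.
Step 6: cheapest edge leaving the tree is B-G (14); add G.
MST edges: D-F, A-D, A-C, B-C, B-E, B-G; total weight 6+7+6+6+1+14 = 40.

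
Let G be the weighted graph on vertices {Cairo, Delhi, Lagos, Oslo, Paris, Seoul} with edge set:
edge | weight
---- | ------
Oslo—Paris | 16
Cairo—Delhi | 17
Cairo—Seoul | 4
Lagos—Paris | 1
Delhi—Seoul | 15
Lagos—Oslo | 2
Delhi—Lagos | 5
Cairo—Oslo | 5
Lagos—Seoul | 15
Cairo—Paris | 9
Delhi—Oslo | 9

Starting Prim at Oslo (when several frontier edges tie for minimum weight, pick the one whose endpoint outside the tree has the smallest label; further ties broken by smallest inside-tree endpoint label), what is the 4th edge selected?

Cairo-Seoul

Grow the tree from Oslo using Prim:
Step 1: cheapest edge leaving the tree is Lagos—Oslo (2); add Lagos.
Step 2: cheapest edge leaving the tree is Lagos—Paris (1); add Paris.
Step 3: cheapest edge leaving the tree is Cairo—Oslo (5); add Cairo.
Step 4: cheapest edge leaving the tree is Cairo—Seoul (4); add Seoul.
Step 5: cheapest edge leaving the tree is Delhi—Lagos (5); add Delhi.
The 4th edge added is Cairo—Seoul.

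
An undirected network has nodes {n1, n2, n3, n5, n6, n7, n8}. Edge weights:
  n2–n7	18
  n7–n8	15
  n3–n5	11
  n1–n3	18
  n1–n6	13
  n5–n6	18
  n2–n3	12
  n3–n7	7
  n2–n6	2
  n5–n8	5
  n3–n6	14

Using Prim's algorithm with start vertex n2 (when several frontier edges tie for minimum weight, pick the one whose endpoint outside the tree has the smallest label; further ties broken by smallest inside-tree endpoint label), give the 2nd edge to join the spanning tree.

Grow the tree from n2 using Prim:
Step 1: cheapest edge leaving the tree is n2–n6 (2); add n6.
Step 2: cheapest edge leaving the tree is n2–n3 (12); add n3.
Step 3: cheapest edge leaving the tree is n3–n7 (7); add n7.
Step 4: cheapest edge leaving the tree is n3–n5 (11); add n5.
Step 5: cheapest edge leaving the tree is n5–n8 (5); add n8.
Step 6: cheapest edge leaving the tree is n1–n6 (13); add n1.
The 2nd edge added is n2–n3.

n2-n3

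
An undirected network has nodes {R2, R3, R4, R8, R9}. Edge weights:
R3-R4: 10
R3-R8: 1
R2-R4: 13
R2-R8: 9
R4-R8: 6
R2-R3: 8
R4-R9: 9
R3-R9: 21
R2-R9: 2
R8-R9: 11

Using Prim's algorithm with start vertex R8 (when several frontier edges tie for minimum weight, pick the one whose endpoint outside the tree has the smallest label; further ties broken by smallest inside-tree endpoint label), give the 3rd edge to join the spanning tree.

R2-R3

Prim, starting at R8.
Step 1: frontier [R3-R8 1, R4-R8 6, R2-R8 9, R8-R9 11] → take R3-R8 (1); add R3.
Step 2: frontier [R2-R3 8, R3-R4 10, R3-R9 21, R4-R8 6, R2-R8 9, R8-R9 11] → take R4-R8 (6); add R4.
Step 3: frontier [R2-R3 8, R3-R9 21, R4-R9 9, R2-R4 13, R2-R8 9, R8-R9 11] → take R2-R3 (8); add R2.
Step 4: frontier [R2-R9 2, R3-R9 21, R4-R9 9, R8-R9 11] → take R2-R9 (2); add R9.
The 3rd edge added is R2-R3.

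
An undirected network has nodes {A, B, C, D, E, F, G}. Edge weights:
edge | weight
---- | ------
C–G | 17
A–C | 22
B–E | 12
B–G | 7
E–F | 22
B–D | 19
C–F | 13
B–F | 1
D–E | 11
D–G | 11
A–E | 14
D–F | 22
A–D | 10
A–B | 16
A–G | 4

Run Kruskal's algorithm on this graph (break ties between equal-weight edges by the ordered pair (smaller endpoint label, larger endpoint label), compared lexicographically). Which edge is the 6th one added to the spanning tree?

Kruskal: consider edges lightest-first.
B–F (1): add — endpoints in different components.
A–G (4): add — endpoints in different components.
B–G (7): add — endpoints in different components.
A–D (10): add — endpoints in different components.
D–E (11): add — endpoints in different components.
D–G (11): skip — D and G already connected.
B–E (12): skip — B and E already connected.
C–F (13): add — endpoints in different components.
The 6th edge added is C–F.

C-F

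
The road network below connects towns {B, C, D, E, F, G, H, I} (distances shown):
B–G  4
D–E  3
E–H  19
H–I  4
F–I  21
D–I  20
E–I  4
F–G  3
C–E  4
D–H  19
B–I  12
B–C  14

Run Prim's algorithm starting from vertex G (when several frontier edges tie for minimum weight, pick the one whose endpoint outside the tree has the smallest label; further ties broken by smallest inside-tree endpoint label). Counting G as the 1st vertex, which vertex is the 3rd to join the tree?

B

Prim, starting at G.
Step 1: frontier [F–G 3, B–G 4] → take F–G (3); add F.
Step 2: frontier [F–I 21, B–G 4] → take B–G (4); add B.
Step 3: frontier [B–I 12, B–C 14, F–I 21] → take B–I (12); add I.
Step 4: frontier [B–C 14, E–I 4, H–I 4, D–I 20] → take E–I (4); add E.
Step 5: frontier [B–C 14, D–E 3, C–E 4, E–H 19, H–I 4, D–I 20] → take D–E (3); add D.
Step 6: frontier [B–C 14, D–H 19, C–E 4, E–H 19, H–I 4] → take C–E (4); add C.
Step 7: frontier [D–H 19, E–H 19, H–I 4] → take H–I (4); add H.
Vertex order: G, F, B, I, E, D, C, H. The 3rd vertex is B.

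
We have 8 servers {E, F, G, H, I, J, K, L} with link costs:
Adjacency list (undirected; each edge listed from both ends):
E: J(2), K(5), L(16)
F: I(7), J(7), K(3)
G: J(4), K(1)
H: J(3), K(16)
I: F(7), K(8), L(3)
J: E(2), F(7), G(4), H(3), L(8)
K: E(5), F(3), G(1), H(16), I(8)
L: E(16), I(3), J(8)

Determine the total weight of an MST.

Kruskal: consider edges lightest-first.
G–K (1): add — endpoints in different components.
E–J (2): add — endpoints in different components.
F–K (3): add — endpoints in different components.
H–J (3): add — endpoints in different components.
I–L (3): add — endpoints in different components.
G–J (4): add — endpoints in different components.
E–K (5): skip — E and K already connected.
F–I (7): add — endpoints in different components.
MST edges: G–K, E–J, F–K, H–J, I–L, G–J, F–I; total weight 1+2+3+3+3+4+7 = 23.

23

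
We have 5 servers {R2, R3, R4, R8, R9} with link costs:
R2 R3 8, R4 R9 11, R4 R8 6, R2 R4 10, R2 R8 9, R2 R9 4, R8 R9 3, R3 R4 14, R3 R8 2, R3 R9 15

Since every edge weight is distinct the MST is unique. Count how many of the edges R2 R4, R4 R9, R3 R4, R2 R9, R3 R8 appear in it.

2

Kruskal's algorithm — process edges by increasing weight (ties by edge label):
R3 R8 (2): add — endpoints in different components.
R8 R9 (3): add — endpoints in different components.
R2 R9 (4): add — endpoints in different components.
R4 R8 (6): add — endpoints in different components.
MST edge set: {R3 R8, R8 R9, R2 R9, R4 R8}.
Of the listed edges, {R2 R9, R3 R8} are in the MST → 2.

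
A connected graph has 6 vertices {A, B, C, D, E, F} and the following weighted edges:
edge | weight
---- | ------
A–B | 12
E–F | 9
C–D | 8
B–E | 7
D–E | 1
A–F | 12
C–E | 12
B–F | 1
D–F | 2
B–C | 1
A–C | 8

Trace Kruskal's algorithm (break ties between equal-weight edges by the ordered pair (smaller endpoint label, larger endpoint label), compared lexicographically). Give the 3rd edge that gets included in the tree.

Sort edges by weight, then run Kruskal:
B–C (1): add — endpoints in different components.
B–F (1): add — endpoints in different components.
D–E (1): add — endpoints in different components.
D–F (2): add — endpoints in different components.
B–E (7): skip — B and E already connected.
A–C (8): add — endpoints in different components.
The 3rd edge added is D–E.

D-E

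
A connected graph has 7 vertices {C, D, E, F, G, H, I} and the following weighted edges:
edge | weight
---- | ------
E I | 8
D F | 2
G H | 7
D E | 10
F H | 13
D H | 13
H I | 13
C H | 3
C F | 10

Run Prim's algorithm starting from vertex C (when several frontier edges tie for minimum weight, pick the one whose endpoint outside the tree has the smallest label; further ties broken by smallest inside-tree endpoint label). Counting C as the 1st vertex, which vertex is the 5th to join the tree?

D

Prim's algorithm from C:
Step 1: frontier [C H 3, C F 10] → take C H (3); add H.
Step 2: frontier [C F 10, G H 7, D H 13, F H 13, H I 13] → take G H (7); add G.
Step 3: frontier [C F 10, D H 13, F H 13, H I 13] → take C F (10); add F.
Step 4: frontier [D F 2, D H 13, H I 13] → take D F (2); add D.
Step 5: frontier [D E 10, H I 13] → take D E (10); add E.
Step 6: frontier [E I 8, H I 13] → take E I (8); add I.
Vertex order: C, H, G, F, D, E, I. The 5th vertex is D.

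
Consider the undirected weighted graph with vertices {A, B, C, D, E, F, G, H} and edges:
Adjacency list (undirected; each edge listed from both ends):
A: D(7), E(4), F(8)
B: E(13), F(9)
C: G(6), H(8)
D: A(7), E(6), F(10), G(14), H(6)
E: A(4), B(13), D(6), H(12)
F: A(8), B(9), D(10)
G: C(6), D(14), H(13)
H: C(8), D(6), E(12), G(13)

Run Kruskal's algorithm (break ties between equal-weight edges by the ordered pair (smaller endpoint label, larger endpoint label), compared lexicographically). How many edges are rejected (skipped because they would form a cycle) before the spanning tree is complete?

1

Sort edges by weight, then run Kruskal:
A–E (4): add — endpoints in different components.
C–G (6): add — endpoints in different components.
D–E (6): add — endpoints in different components.
D–H (6): add — endpoints in different components.
A–D (7): skip — A and D already connected.
A–F (8): add — endpoints in different components.
C–H (8): add — endpoints in different components.
B–F (9): add — endpoints in different components.
Edges rejected before the tree was complete: 1.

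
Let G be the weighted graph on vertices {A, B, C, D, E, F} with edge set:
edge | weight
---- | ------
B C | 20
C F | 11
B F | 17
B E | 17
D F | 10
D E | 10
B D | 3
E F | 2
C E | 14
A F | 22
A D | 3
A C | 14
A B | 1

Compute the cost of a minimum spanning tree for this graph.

Prim, starting at F.
Step 1: frontier [E F 2, D F 10, C F 11, B F 17, A F 22] → take E F (2); add E.
Step 2: frontier [D E 10, C E 14, B E 17, D F 10, C F 11, B F 17, A F 22] → take D E (10); add D.
Step 3: frontier [A D 3, B D 3, C E 14, B E 17, C F 11, B F 17, A F 22] → take A D (3); add A.
Step 4: frontier [A B 1, A C 14, B D 3, C E 14, B E 17, C F 11, B F 17] → take A B (1); add B.
Step 5: frontier [A C 14, B C 20, C E 14, C F 11] → take C F (11); add C.
MST edges: E F, D E, A D, A B, C F; total weight 2+10+3+1+11 = 27.

27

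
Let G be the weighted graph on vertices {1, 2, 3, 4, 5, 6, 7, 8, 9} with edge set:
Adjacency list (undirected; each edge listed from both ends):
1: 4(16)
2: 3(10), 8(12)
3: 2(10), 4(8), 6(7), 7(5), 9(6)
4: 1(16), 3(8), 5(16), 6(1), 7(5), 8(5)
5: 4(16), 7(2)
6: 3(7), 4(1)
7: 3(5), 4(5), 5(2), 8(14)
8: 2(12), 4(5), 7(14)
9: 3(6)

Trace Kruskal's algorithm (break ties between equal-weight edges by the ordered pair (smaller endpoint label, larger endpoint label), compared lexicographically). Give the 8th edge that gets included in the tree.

Kruskal: consider edges lightest-first.
4-6 (1): add — endpoints in different components.
5-7 (2): add — endpoints in different components.
3-7 (5): add — endpoints in different components.
4-7 (5): add — endpoints in different components.
4-8 (5): add — endpoints in different components.
3-9 (6): add — endpoints in different components.
3-6 (7): skip — 3 and 6 already connected.
3-4 (8): skip — 3 and 4 already connected.
2-3 (10): add — endpoints in different components.
2-8 (12): skip — 2 and 8 already connected.
7-8 (14): skip — 7 and 8 already connected.
1-4 (16): add — endpoints in different components.
The 8th edge added is 1-4.

1-4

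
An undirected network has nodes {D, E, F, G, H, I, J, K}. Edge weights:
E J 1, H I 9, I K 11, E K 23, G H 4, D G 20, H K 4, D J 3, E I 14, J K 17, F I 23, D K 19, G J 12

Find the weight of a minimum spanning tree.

56

Kruskal: consider edges lightest-first.
E J (1): add — endpoints in different components.
D J (3): add — endpoints in different components.
G H (4): add — endpoints in different components.
H K (4): add — endpoints in different components.
H I (9): add — endpoints in different components.
I K (11): skip — I and K already connected.
G J (12): add — endpoints in different components.
E I (14): skip — E and I already connected.
J K (17): skip — J and K already connected.
D K (19): skip — D and K already connected.
D G (20): skip — D and G already connected.
E K (23): skip — E and K already connected.
F I (23): add — endpoints in different components.
MST edges: E J, D J, G H, H K, H I, G J, F I; total weight 1+3+4+4+9+12+23 = 56.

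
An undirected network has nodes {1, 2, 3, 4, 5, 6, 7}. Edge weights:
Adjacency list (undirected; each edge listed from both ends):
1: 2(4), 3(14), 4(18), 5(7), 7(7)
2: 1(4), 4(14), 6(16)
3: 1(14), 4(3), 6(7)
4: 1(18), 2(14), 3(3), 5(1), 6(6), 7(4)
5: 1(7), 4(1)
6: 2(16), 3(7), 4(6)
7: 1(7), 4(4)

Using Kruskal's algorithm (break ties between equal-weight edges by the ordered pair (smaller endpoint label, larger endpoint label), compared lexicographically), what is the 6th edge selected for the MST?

1-5

Kruskal: consider edges lightest-first.
4 5 (1): add. Components now {1} {2} {3} {4,5} {6} {7}
3 4 (3): add. Components now {1} {2} {3,4,5} {6} {7}
1 2 (4): add. Components now {1,2} {3,4,5} {6} {7}
4 7 (4): add. Components now {1,2} {3,4,5,7} {6}
4 6 (6): add. Components now {1,2} {3,4,5,6,7}
1 5 (7): add. Components now {1,2,3,4,5,6,7}
The 6th edge added is 1 5.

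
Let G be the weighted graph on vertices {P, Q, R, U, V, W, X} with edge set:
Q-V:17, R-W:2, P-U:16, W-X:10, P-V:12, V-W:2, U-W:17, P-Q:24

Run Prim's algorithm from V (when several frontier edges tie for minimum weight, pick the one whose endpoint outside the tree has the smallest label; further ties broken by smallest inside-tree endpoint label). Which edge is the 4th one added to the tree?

P-V

Grow the tree from V using Prim:
Step 1: frontier [V-W 2, P-V 12, Q-V 17] → take V-W (2); add W.
Step 2: frontier [P-V 12, Q-V 17, R-W 2, W-X 10, U-W 17] → take R-W (2); add R.
Step 3: frontier [P-V 12, Q-V 17, W-X 10, U-W 17] → take W-X (10); add X.
Step 4: frontier [P-V 12, Q-V 17, U-W 17] → take P-V (12); add P.
Step 5: frontier [P-U 16, P-Q 24, Q-V 17, U-W 17] → take P-U (16); add U.
Step 6: frontier [P-Q 24, Q-V 17] → take Q-V (17); add Q.
The 4th edge added is P-V.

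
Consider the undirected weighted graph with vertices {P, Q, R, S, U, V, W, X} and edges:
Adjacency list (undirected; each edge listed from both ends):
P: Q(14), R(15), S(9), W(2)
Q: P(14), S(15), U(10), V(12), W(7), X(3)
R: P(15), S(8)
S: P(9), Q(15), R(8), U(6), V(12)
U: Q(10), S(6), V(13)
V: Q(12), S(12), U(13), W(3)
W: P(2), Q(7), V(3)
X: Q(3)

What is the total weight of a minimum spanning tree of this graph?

Prim, starting at V.
Step 1: cheapest edge leaving the tree is V—W (3); add W.
Step 2: cheapest edge leaving the tree is P—W (2); add P.
Step 3: cheapest edge leaving the tree is Q—W (7); add Q.
Step 4: cheapest edge leaving the tree is Q—X (3); add X.
Step 5: cheapest edge leaving the tree is P—S (9); add S.
Step 6: cheapest edge leaving the tree is S—U (6); add U.
Step 7: cheapest edge leaving the tree is R—S (8); add R.
MST edges: V—W, P—W, Q—W, Q—X, P—S, S—U, R—S; total weight 3+2+7+3+9+6+8 = 38.

38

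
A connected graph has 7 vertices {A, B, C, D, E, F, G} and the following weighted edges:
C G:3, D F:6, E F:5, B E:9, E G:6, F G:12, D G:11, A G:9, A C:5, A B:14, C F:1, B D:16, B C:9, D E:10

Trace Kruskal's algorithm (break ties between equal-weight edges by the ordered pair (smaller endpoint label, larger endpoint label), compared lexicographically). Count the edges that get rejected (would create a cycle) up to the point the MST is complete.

2

Kruskal's algorithm — process edges by increasing weight (ties by edge label):
C F (1): add. Components now {A} {B} {C,F} {D} {E} {G}
C G (3): add. Components now {A} {B} {C,F,G} {D} {E}
A C (5): add. Components now {A,C,F,G} {B} {D} {E}
E F (5): add. Components now {A,C,E,F,G} {B} {D}
D F (6): add. Components now {A,C,D,E,F,G} {B}
E G (6): skip — E and G already connected.
A G (9): skip — A and G already connected.
B C (9): add. Components now {A,B,C,D,E,F,G}
Edges rejected before the tree was complete: 2.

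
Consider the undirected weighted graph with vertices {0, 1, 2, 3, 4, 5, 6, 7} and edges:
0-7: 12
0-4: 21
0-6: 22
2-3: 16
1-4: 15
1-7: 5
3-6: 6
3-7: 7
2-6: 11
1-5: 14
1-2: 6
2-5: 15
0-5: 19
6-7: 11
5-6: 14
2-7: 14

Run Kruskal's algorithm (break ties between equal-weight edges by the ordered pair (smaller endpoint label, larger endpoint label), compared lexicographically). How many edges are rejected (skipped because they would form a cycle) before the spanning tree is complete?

4

Kruskal: consider edges lightest-first.
1-7 (5): add — endpoints in different components.
1-2 (6): add — endpoints in different components.
3-6 (6): add — endpoints in different components.
3-7 (7): add — endpoints in different components.
2-6 (11): skip — 2 and 6 already connected.
6-7 (11): skip — 6 and 7 already connected.
0-7 (12): add — endpoints in different components.
1-5 (14): add — endpoints in different components.
2-7 (14): skip — 2 and 7 already connected.
5-6 (14): skip — 5 and 6 already connected.
1-4 (15): add — endpoints in different components.
Edges rejected before the tree was complete: 4.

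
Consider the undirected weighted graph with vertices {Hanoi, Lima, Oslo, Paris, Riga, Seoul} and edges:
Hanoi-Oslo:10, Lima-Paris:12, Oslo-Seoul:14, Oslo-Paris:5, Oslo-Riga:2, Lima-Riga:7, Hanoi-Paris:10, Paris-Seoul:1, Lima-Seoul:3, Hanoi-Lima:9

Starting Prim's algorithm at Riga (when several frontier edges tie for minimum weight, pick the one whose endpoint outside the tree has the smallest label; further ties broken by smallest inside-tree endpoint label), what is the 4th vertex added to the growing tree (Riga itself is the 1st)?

Seoul

Prim's algorithm from Riga:
Step 1: frontier [Oslo-Riga 2, Lima-Riga 7] → take Oslo-Riga (2); add Oslo.
Step 2: frontier [Oslo-Paris 5, Hanoi-Oslo 10, Oslo-Seoul 14, Lima-Riga 7] → take Oslo-Paris (5); add Paris.
Step 3: frontier [Hanoi-Oslo 10, Oslo-Seoul 14, Paris-Seoul 1, Hanoi-Paris 10, Lima-Paris 12, Lima-Riga 7] → take Paris-Seoul (1); add Seoul.
Step 4: frontier [Hanoi-Oslo 10, Hanoi-Paris 10, Lima-Paris 12, Lima-Riga 7, Lima-Seoul 3] → take Lima-Seoul (3); add Lima.
Step 5: frontier [Hanoi-Lima 9, Hanoi-Oslo 10, Hanoi-Paris 10] → take Hanoi-Lima (9); add Hanoi.
Vertex order: Riga, Oslo, Paris, Seoul, Lima, Hanoi. The 4th vertex is Seoul.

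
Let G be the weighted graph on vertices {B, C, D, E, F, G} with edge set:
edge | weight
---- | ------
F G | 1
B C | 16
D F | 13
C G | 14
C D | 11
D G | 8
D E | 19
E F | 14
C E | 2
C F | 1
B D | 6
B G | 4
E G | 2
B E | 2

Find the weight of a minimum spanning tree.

Prim's algorithm from F:
Step 1: cheapest edge leaving the tree is C F (1); add C.
Step 2: cheapest edge leaving the tree is F G (1); add G.
Step 3: cheapest edge leaving the tree is C E (2); add E.
Step 4: cheapest edge leaving the tree is B E (2); add B.
Step 5: cheapest edge leaving the tree is B D (6); add D.
MST edges: C F, F G, C E, B E, B D; total weight 1+1+2+2+6 = 12.

12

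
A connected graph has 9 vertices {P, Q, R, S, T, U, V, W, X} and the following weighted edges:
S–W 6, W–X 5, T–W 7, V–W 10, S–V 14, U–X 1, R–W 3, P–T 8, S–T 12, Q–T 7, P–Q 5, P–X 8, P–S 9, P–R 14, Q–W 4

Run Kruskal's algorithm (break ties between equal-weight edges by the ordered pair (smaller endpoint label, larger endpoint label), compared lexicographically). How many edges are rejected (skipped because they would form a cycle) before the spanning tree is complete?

Kruskal's algorithm — process edges by increasing weight (ties by edge label):
U–X (1): add — endpoints in different components.
R–W (3): add — endpoints in different components.
Q–W (4): add — endpoints in different components.
P–Q (5): add — endpoints in different components.
W–X (5): add — endpoints in different components.
S–W (6): add — endpoints in different components.
Q–T (7): add — endpoints in different components.
T–W (7): skip — W and T already connected.
P–T (8): skip — T and P already connected.
P–X (8): skip — X and P already connected.
P–S (9): skip — P and S already connected.
V–W (10): add — endpoints in different components.
Edges rejected before the tree was complete: 4.

4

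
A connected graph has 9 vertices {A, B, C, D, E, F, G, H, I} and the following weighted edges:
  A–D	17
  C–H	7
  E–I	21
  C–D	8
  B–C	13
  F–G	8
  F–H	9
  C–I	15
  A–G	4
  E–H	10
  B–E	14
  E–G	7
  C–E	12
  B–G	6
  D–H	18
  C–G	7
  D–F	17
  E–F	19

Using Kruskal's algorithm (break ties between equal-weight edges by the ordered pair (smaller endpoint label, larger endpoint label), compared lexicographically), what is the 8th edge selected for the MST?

Sort edges by weight, then run Kruskal:
A–G (4): add — endpoints in different components.
B–G (6): add — endpoints in different components.
C–G (7): add — endpoints in different components.
C–H (7): add — endpoints in different components.
E–G (7): add — endpoints in different components.
C–D (8): add — endpoints in different components.
F–G (8): add — endpoints in different components.
F–H (9): skip — F and H already connected.
E–H (10): skip — E and H already connected.
C–E (12): skip — C and E already connected.
B–C (13): skip — B and C already connected.
B–E (14): skip — B and E already connected.
C–I (15): add — endpoints in different components.
The 8th edge added is C–I.

C-I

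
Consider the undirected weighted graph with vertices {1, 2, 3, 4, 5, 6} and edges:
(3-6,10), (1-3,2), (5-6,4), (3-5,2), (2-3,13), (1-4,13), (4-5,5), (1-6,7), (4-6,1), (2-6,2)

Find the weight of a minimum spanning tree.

11

Kruskal: consider edges lightest-first.
4-6 (1): add — endpoints in different components.
1-3 (2): add — endpoints in different components.
2-6 (2): add — endpoints in different components.
3-5 (2): add — endpoints in different components.
5-6 (4): add — endpoints in different components.
MST edges: 4-6, 1-3, 2-6, 3-5, 5-6; total weight 1+2+2+2+4 = 11.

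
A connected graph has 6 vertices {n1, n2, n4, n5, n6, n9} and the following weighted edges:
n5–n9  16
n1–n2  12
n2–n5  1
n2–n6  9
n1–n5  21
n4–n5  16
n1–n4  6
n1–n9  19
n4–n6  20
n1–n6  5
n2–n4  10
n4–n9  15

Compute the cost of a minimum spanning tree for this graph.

Sort edges by weight, then run Kruskal:
n2–n5 (1): add — endpoints in different components.
n1–n6 (5): add — endpoints in different components.
n1–n4 (6): add — endpoints in different components.
n2–n6 (9): add — endpoints in different components.
n2–n4 (10): skip — n2 and n4 already connected.
n1–n2 (12): skip — n1 and n2 already connected.
n4–n9 (15): add — endpoints in different components.
MST edges: n2–n5, n1–n6, n1–n4, n2–n6, n4–n9; total weight 1+5+6+9+15 = 36.

36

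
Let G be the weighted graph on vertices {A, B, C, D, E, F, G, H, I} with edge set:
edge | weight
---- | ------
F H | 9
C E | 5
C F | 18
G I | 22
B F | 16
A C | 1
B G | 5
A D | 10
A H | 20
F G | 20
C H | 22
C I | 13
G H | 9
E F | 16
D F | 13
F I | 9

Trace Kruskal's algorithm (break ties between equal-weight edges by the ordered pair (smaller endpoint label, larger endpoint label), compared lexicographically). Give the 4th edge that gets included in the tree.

F-H

Sort edges by weight, then run Kruskal:
A C (1): add — endpoints in different components.
B G (5): add — endpoints in different components.
C E (5): add — endpoints in different components.
F H (9): add — endpoints in different components.
F I (9): add — endpoints in different components.
G H (9): add — endpoints in different components.
A D (10): add — endpoints in different components.
C I (13): add — endpoints in different components.
The 4th edge added is F H.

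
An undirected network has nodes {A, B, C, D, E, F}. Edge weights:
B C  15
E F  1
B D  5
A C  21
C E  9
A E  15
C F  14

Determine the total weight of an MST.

Prim's algorithm from E:
Step 1: cheapest edge leaving the tree is E F (1); add F.
Step 2: cheapest edge leaving the tree is C E (9); add C.
Step 3: cheapest edge leaving the tree is A E (15); add A.
Step 4: cheapest edge leaving the tree is B C (15); add B.
Step 5: cheapest edge leaving the tree is B D (5); add D.
MST edges: E F, C E, A E, B C, B D; total weight 1+9+15+15+5 = 45.

45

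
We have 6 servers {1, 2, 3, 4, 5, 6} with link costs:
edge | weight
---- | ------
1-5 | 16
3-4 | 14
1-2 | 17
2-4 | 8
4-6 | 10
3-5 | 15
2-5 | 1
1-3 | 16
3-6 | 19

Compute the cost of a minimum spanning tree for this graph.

Sort edges by weight, then run Kruskal:
2-5 (1): add — endpoints in different components.
2-4 (8): add — endpoints in different components.
4-6 (10): add — endpoints in different components.
3-4 (14): add — endpoints in different components.
3-5 (15): skip — 3 and 5 already connected.
1-3 (16): add — endpoints in different components.
MST edges: 2-5, 2-4, 4-6, 3-4, 1-3; total weight 1+8+10+14+16 = 49.

49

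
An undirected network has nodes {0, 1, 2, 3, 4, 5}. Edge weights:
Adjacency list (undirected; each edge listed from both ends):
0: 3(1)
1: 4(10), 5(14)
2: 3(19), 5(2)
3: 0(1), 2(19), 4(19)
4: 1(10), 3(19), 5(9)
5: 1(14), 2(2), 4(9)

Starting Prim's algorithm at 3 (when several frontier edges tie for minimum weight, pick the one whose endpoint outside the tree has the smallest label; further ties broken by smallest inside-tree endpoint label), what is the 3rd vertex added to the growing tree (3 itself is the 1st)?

Prim, starting at 3.
Step 1: cheapest edge leaving the tree is 0—3 (1); add 0.
Step 2: cheapest edge leaving the tree is 2—3 (19); add 2.
Step 3: cheapest edge leaving the tree is 2—5 (2); add 5.
Step 4: cheapest edge leaving the tree is 4—5 (9); add 4.
Step 5: cheapest edge leaving the tree is 1—4 (10); add 1.
Vertex order: 3, 0, 2, 5, 4, 1. The 3rd vertex is 2.

2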